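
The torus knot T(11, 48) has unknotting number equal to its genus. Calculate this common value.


For a torus knot T(p,q), both the unknotting number and genus equal (p-1)(q-1)/2.
= (11-1)(48-1)/2
= 10*47/2
= 470/2 = 235

235


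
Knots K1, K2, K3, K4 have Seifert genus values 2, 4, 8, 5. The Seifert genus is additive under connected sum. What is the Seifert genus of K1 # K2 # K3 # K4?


The Seifert genus is additive under connected sum.
Seifert genus(K1 # K2 # K3 # K4) = (2) + (4) + (8) + (5)
= 19

19


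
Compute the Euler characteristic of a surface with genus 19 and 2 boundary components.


chi = 2 - 2g - b
= 2 - 2*19 - 2
= 2 - 38 - 2 = -38

-38


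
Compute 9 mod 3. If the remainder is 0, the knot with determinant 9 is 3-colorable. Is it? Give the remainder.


Step 1: A knot is p-colorable if and only if p divides its determinant.
Step 2: Compute 9 mod 3.
9 = 3 * 3 + 0
Step 3: 9 mod 3 = 0
Step 4: The knot is 3-colorable: yes

0


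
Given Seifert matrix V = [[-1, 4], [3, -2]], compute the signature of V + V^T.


Step 1: V + V^T = [[-2, 7], [7, -4]]
Step 2: trace = -6, det = -41
Step 3: Discriminant = (-6)^2 - 4*(-41) = 200
Step 4: Eigenvalues: 4.07107, -10.0711
Step 5: Signature = (# positive eigenvalues) - (# negative eigenvalues) = 0

0


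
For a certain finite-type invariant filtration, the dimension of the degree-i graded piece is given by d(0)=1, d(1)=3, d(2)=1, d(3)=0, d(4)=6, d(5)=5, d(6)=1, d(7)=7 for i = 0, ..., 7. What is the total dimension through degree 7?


Total dimension = d(0) + d(1) + ... + d(7)
= 1 + 3 + 1 + 0 + 6 + 5 + 1 + 7
= 24

24


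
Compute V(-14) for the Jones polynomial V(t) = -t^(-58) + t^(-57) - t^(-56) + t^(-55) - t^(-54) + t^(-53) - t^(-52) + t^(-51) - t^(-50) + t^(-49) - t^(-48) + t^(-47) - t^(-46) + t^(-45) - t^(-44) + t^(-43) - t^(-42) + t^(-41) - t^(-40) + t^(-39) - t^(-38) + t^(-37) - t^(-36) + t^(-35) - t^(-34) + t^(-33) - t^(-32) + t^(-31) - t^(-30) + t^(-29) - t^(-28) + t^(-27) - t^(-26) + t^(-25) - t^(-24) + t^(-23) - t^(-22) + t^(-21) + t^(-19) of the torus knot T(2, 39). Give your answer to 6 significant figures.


Substituting t = -14 into V(t) = -t^(-58) + t^(-57) - t^(-56) + t^(-55) - t^(-54) + t^(-53) - t^(-52) + t^(-51) - t^(-50) + t^(-49) - t^(-48) + t^(-47) - t^(-46) + t^(-45) - t^(-44) + t^(-43) - t^(-42) + t^(-41) - t^(-40) + t^(-39) - t^(-38) + t^(-37) - t^(-36) + t^(-35) - t^(-34) + t^(-33) - t^(-32) + t^(-31) - t^(-30) + t^(-29) - t^(-28) + t^(-27) - t^(-26) + t^(-25) - t^(-24) + t^(-23) - t^(-22) + t^(-21) + t^(-19):
  (-)t^(-58) = -3.34637e-67
  (+)t^(-57) = -4.68492e-66
  (-)t^(-56) = -6.55888e-65
  (+)t^(-55) = -9.18244e-64
  (-)t^(-54) = -1.28554e-62
  (+)t^(-53) = -1.79976e-61
  (-)t^(-52) = -2.51966e-60
  (+)t^(-51) = -3.52753e-59
  (-)t^(-50) = -4.93854e-58
  (+)t^(-49) = -6.91395e-57
  (-)t^(-48) = -9.67953e-56
  (+)t^(-47) = -1.35513e-54
  (-)t^(-46) = -1.89719e-53
  (+)t^(-45) = -2.65606e-52
  (-)t^(-44) = -3.71849e-51
  (+)t^(-43) = -5.20588e-50
  (-)t^(-42) = -7.28824e-49
  (+)t^(-41) = -1.02035e-47
  (-)t^(-40) = -1.42849e-46
  (+)t^(-39) = -1.99989e-45
  (-)t^(-38) = -2.79985e-44
  (+)t^(-37) = -3.91979e-43
  (-)t^(-36) = -5.4877e-42
  (+)t^(-35) = -7.68279e-41
  (-)t^(-34) = -1.07559e-39
  (+)t^(-33) = -1.50583e-38
  (-)t^(-32) = -2.10816e-37
  (+)t^(-31) = -2.95142e-36
  (-)t^(-30) = -4.13199e-35
  (+)t^(-29) = -5.78478e-34
  (-)t^(-28) = -8.09869e-33
  (+)t^(-27) = -1.13382e-31
  (-)t^(-26) = -1.58734e-30
  (+)t^(-25) = -2.22228e-29
  (-)t^(-24) = -3.11119e-28
  (+)t^(-23) = -4.35567e-27
  (-)t^(-22) = -6.09794e-26
  (+)t^(-21) = -8.53712e-25
  (+)t^(-19) = -1.67327e-22
Sum = (-3.34637e-67) + (-4.68492e-66) + (-6.55888e-65) + (-9.18244e-64) + (-1.28554e-62) + (-1.79976e-61) + (-2.51966e-60) + (-3.52753e-59) + (-4.93854e-58) + (-6.91395e-57) + (-9.67953e-56) + (-1.35513e-54) + (-1.89719e-53) + (-2.65606e-52) + (-3.71849e-51) + (-5.20588e-50) + (-7.28824e-49) + (-1.02035e-47) + (-1.42849e-46) + (-1.99989e-45) + (-2.79985e-44) + (-3.91979e-43) + (-5.4877e-42) + (-7.68279e-41) + (-1.07559e-39) + (-1.50583e-38) + (-2.10816e-37) + (-2.95142e-36) + (-4.13199e-35) + (-5.78478e-34) + (-8.09869e-33) + (-1.13382e-31) + (-1.58734e-30) + (-2.22228e-29) + (-3.11119e-28) + (-4.35567e-27) + (-6.09794e-26) + (-8.53712e-25) + (-1.67327e-22)
= -1.682468818e-22
Rounded to 6 significant figures: -1.68247e-22

-1.68247e-22


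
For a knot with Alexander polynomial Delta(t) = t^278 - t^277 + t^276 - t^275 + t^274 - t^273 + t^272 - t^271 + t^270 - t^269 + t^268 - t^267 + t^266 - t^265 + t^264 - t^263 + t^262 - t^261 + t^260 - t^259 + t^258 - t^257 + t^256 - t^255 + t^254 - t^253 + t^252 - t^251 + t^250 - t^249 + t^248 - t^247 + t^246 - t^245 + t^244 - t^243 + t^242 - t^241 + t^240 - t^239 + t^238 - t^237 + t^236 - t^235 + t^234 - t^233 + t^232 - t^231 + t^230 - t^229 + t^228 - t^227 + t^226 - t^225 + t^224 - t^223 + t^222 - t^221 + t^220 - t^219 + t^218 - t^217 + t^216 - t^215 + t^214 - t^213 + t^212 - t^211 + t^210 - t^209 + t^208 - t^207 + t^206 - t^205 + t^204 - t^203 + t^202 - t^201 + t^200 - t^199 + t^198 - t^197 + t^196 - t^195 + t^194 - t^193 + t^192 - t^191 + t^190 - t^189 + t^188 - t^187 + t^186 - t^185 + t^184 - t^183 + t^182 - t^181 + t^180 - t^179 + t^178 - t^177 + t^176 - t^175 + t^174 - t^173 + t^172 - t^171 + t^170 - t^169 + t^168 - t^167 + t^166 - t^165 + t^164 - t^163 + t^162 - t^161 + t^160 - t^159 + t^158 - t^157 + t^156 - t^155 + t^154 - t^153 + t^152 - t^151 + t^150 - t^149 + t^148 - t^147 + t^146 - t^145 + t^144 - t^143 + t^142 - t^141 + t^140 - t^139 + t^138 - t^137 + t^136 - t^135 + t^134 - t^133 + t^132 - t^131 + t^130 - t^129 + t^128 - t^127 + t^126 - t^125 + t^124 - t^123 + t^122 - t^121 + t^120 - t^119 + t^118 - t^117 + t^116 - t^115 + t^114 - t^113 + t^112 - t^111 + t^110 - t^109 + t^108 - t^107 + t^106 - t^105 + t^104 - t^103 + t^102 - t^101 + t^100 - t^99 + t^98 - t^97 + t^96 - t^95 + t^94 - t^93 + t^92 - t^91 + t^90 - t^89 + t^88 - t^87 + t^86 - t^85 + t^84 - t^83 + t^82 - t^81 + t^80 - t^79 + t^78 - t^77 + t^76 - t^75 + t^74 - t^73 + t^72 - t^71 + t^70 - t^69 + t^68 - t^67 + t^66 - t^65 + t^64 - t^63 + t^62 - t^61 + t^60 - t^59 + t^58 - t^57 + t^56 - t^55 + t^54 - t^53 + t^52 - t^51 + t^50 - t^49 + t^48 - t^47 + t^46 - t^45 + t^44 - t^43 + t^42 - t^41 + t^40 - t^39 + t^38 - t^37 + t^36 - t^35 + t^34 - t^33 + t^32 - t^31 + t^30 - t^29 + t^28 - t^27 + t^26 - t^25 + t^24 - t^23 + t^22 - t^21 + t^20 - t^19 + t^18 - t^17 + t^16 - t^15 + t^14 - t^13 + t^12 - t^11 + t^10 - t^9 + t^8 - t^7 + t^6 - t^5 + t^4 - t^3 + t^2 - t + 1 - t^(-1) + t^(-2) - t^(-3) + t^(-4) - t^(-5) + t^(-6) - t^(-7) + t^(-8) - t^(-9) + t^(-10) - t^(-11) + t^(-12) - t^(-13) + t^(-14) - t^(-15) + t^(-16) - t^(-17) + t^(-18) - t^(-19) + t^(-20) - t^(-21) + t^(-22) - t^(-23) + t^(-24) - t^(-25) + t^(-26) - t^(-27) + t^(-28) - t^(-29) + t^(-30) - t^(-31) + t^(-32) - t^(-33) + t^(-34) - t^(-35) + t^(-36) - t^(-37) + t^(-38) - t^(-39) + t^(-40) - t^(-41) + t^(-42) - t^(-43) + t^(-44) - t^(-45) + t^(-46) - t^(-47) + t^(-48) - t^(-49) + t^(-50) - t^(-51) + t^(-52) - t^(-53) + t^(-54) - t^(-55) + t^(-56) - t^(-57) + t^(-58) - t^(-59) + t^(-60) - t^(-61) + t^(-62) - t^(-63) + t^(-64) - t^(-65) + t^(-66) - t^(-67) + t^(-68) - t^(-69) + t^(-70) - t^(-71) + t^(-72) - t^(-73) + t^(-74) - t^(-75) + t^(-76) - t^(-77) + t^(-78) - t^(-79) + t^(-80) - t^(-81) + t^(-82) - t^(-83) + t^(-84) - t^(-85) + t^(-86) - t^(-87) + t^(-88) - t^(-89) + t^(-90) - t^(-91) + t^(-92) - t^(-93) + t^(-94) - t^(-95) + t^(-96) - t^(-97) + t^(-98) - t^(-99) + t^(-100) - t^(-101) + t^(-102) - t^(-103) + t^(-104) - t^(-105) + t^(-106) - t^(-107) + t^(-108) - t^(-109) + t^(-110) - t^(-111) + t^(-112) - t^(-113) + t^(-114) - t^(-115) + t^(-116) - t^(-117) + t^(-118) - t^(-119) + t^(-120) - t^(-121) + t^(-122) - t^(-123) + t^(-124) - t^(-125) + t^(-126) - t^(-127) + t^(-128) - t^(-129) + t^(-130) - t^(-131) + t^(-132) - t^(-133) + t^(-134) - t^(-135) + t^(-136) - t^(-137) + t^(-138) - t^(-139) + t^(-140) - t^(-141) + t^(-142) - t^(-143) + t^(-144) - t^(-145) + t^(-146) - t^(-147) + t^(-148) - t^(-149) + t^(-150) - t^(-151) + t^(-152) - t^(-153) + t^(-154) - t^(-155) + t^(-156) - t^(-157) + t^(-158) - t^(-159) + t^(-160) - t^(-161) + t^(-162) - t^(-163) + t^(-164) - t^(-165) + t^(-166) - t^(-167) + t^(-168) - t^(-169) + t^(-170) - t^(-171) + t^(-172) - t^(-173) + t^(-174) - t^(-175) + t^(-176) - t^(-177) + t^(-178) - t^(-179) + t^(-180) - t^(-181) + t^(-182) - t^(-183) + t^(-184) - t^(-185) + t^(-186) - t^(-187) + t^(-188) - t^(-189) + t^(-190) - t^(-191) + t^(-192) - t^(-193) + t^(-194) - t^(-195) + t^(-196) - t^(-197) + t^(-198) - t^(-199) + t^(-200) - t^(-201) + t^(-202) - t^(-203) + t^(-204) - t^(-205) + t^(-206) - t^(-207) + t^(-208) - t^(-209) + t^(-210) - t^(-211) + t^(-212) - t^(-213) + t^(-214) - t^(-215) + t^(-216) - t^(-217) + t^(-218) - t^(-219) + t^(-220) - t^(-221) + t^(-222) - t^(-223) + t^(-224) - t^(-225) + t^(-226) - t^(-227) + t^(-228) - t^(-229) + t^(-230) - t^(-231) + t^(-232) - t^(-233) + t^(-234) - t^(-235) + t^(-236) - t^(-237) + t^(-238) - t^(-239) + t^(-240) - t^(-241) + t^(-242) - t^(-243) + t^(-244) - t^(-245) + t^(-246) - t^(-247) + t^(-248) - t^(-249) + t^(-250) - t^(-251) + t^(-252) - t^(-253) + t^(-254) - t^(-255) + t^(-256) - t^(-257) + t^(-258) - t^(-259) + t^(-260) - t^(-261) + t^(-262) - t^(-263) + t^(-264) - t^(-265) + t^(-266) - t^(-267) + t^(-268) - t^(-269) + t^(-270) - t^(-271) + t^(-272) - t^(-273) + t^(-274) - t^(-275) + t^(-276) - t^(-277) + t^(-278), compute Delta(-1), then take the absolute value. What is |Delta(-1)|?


Step 1: The polynomial has 557 terms with alternating signs, exponents from 278 down to -278.
Step 2: Substitute t = -1. The i-th term has coefficient (-1)^i and exponent (m-i),
  so its value is (-1)^i * (-1)^(m-i) = (-1)^m = 1 for every i.
Step 3: All 557 terms equal 1, so Delta(-1) = 557 * (1) = 557
Step 4: |Delta(-1)| = 557

557


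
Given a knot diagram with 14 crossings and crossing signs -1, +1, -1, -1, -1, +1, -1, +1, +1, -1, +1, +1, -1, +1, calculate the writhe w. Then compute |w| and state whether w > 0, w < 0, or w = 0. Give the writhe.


Step 1: Count positive crossings (+1).
Positive crossings: 7
Step 2: Count negative crossings (-1).
Negative crossings: 7
Step 3: Writhe = (positive) - (negative)
w = 7 - 7 = 0
Step 4: |w| = 0, and w is zero

0


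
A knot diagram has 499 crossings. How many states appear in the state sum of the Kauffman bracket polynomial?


Each crossing contributes 2 choices (A-smoothing or B-smoothing).
Total states = 2^499 = 1636695303948070935006594848413799576108321023021532394741645684048066898202337277441635046162952078575443342063780035504608628272942696526664263794688

1636695303948070935006594848413799576108321023021532394741645684048066898202337277441635046162952078575443342063780035504608628272942696526664263794688


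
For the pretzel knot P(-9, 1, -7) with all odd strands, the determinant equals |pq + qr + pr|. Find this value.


Step 1: Compute pq + qr + pr.
pq = (-9)*1 = -9
qr = 1*(-7) = -7
pr = (-9)*(-7) = 63
pq + qr + pr = -9 + (-7) + 63 = 47
Step 2: Take absolute value.
det(P(-9,1,-7)) = |47| = 47

47


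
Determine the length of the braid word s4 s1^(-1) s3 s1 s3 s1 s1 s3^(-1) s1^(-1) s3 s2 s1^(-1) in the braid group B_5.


The word length counts the number of generators (including inverses).
Listing each generator: s4, s1^(-1), s3, s1, s3, s1, s1, s3^(-1), s1^(-1), s3, s2, s1^(-1)
There are 12 generators in this braid word.

12


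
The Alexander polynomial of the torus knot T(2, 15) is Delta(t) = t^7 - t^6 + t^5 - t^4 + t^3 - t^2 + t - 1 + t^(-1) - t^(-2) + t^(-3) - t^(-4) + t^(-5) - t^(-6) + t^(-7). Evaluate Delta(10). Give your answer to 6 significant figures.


Substituting t = 10 into Delta(t) = t^7 - t^6 + t^5 - t^4 + t^3 - t^2 + t - 1 + t^(-1) - t^(-2) + t^(-3) - t^(-4) + t^(-5) - t^(-6) + t^(-7):
Term values: (10000000) + (-1000000) + (100000) + (-10000) + (1000) + (-100) + (10) + (-1) + (0.1) + (-0.01) + (0.001) + (-0.0001) + (1e-05) + (-1e-06) + (1e-07)
Sum = 9090909.091
Rounded to 6 significant figures: 9.09091e+06

9.09091e+06


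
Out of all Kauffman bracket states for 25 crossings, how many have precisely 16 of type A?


We choose which 16 of 25 crossings get A-smoothings.
C(25, 16) = 25! / (16! * 9!)
= 2042975

2042975


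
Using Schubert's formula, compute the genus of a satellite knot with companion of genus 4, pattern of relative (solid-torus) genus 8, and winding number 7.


Schubert: g(satellite) = g_rel(pattern) + |winding| * g(companion),
where g_rel(pattern) is the genus of the pattern relative to the solid torus.
= 8 + 7 * 4
= 8 + 28 = 36

36


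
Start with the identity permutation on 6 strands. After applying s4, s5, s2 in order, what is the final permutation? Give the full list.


Starting with identity [1, 2, 3, 4, 5, 6].
Apply generators in sequence:
  After s4: [1, 2, 3, 5, 4, 6]
  After s5: [1, 2, 3, 5, 6, 4]
  After s2: [1, 3, 2, 5, 6, 4]
Final permutation: [1, 3, 2, 5, 6, 4]

[1, 3, 2, 5, 6, 4]


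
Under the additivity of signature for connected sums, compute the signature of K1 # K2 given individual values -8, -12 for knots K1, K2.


The signature is additive under connected sum.
signature(K1 # K2) = (-8) + (-12)
= -20

-20


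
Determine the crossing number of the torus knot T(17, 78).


For a torus knot T(p, q) with gcd(p,q)=1,
the crossing number is min(p*(q-1), q*(p-1)).
p*(q-1) = 17*77 = 1309
q*(p-1) = 78*16 = 1248
min(1309, 1248) = 1248

1248


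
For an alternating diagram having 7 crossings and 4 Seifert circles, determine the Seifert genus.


For alternating knots, g = (c - s + 1)/2.
= (7 - 4 + 1)/2
= 4/2 = 2

2


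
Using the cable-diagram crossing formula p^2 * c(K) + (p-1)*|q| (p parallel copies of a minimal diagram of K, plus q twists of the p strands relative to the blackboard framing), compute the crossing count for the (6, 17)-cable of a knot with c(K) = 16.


Step 1: Each of the c(K) crossings of the companion diagram becomes p*p = p^2 crossings among the p parallel strands, and each of the |q| twists s_1 s_2 ... s_(p-1) adds (p-1) crossings.
  Crossings = p^2 * c(K) + (p-1)*|q|
Step 2: = 6^2 * 16 + (6-1)*17
Step 3: = 36*16 + 5*17
Step 4: = 576 + 85 = 661

661


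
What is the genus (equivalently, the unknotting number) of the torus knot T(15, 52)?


For a torus knot T(p,q), both the unknotting number and genus equal (p-1)(q-1)/2.
= (15-1)(52-1)/2
= 14*51/2
= 714/2 = 357

357


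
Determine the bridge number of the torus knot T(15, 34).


The bridge number of T(p,q) is min(p,q).
min(15, 34) = 15

15


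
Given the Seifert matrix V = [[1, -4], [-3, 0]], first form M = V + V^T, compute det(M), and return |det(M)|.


Step 1: Form V + V^T where V = [[1, -4], [-3, 0]]
  V^T = [[1, -3], [-4, 0]]
  V + V^T = [[2, -7], [-7, 0]]
Step 2: det(V + V^T) = 2*0 - (-7)*(-7)
  = 0 - 49 = -49
Step 3: Knot determinant = |det(V + V^T)| = |-49| = 49

49


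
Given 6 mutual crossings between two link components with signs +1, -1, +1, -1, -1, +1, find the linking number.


Step 1: Count positive crossings: 3
Step 2: Count negative crossings: 3
Step 3: Sum of signs = 3 - 3 = 0
Step 4: Linking number = sum/2 = 0/2 = 0

0


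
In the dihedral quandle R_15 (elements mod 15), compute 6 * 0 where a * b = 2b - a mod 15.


6 * 0 = 2*0 - 6 mod 15
= 0 - 6 mod 15
= -6 mod 15 = 9

9


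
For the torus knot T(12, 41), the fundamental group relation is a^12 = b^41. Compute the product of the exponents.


The relation is a^12 = b^41.
Product of exponents = 12 * 41
= 492

492


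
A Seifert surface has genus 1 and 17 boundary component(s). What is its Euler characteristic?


chi = 2 - 2g - b
= 2 - 2*1 - 17
= 2 - 2 - 17 = -17

-17


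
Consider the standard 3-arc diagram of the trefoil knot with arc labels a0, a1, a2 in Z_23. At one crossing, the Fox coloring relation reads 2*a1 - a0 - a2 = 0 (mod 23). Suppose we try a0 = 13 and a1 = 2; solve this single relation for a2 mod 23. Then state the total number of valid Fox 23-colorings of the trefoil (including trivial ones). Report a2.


Step 1: Apply the given crossing relation 2*a1 - a0 - a2 = 0 (mod 23).
  a2 = 2*a1 - a0 mod 23
  a2 = 2*2 - 13 mod 23
  a2 = 4 - 13 mod 23
  a2 = -9 mod 23 = 14
Step 2: The trefoil has determinant 3.
  Number of Fox p-colorings (p prime) is p^2 if p = 3, else p.
  Since 23 does not divide 3, only trivial (constant) colorings exist.
  (So the trial a0 = 13, a1 = 2 with a0 != a1 does NOT extend to a valid coloring of the whole trefoil: the other two crossing relations require 3*(a1 - a0) = 0 (mod 23), which fails.)
  Total colorings = 23
Step 3: a2 = 14, total Fox 23-colorings = 23

14


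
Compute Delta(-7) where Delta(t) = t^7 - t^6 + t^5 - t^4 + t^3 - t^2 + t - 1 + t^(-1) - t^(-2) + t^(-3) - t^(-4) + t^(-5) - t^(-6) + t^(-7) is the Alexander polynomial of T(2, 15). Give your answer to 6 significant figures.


Substituting t = -7 into Delta(t) = t^7 - t^6 + t^5 - t^4 + t^3 - t^2 + t - 1 + t^(-1) - t^(-2) + t^(-3) - t^(-4) + t^(-5) - t^(-6) + t^(-7):
Term values: (-823543) + (-117649) + (-16807) + (-2401) + (-343) + (-49) + (-7) + (-1) + (-0.142857) + (-0.0204082) + (-0.00291545) + (-0.000416493) + (-5.9499e-05) + (-8.49986e-06) + (-1.21427e-06)
Sum = -960800.1667
Rounded to 6 significant figures: -960800

-960800


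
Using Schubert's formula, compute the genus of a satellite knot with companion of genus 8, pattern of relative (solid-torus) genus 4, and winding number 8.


Schubert: g(satellite) = g_rel(pattern) + |winding| * g(companion),
where g_rel(pattern) is the genus of the pattern relative to the solid torus.
= 4 + 8 * 8
= 4 + 64 = 68

68


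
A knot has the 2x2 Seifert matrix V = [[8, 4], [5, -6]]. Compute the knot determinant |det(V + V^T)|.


Step 1: Form V + V^T where V = [[8, 4], [5, -6]]
  V^T = [[8, 5], [4, -6]]
  V + V^T = [[16, 9], [9, -12]]
Step 2: det(V + V^T) = 16*(-12) - 9*9
  = -192 - 81 = -273
Step 3: Knot determinant = |det(V + V^T)| = |-273| = 273

273


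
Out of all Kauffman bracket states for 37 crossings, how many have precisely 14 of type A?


We choose which 14 of 37 crossings get A-smoothings.
C(37, 14) = 37! / (14! * 23!)
= 6107086800

6107086800


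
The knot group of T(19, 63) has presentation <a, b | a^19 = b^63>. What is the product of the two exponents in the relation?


The relation is a^19 = b^63.
Product of exponents = 19 * 63
= 1197

1197


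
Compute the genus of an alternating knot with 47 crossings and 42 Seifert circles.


For alternating knots, g = (c - s + 1)/2.
= (47 - 42 + 1)/2
= 6/2 = 3

3


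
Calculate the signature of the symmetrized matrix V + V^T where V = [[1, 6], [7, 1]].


Step 1: V + V^T = [[2, 13], [13, 2]]
Step 2: trace = 4, det = -165
Step 3: Discriminant = 4^2 - 4*(-165) = 676
Step 4: Eigenvalues: 15, -11
Step 5: Signature = (# positive eigenvalues) - (# negative eigenvalues) = 0

0


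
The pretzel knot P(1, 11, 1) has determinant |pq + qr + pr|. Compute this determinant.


Step 1: Compute pq + qr + pr.
pq = 1*11 = 11
qr = 11*1 = 11
pr = 1*1 = 1
pq + qr + pr = 11 + 11 + 1 = 23
Step 2: Take absolute value.
det(P(1,11,1)) = |23| = 23

23


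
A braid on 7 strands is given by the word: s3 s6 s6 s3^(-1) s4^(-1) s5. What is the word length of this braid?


The word length counts the number of generators (including inverses).
Listing each generator: s3, s6, s6, s3^(-1), s4^(-1), s5
There are 6 generators in this braid word.

6


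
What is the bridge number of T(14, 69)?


The bridge number of T(p,q) is min(p,q).
min(14, 69) = 14

14


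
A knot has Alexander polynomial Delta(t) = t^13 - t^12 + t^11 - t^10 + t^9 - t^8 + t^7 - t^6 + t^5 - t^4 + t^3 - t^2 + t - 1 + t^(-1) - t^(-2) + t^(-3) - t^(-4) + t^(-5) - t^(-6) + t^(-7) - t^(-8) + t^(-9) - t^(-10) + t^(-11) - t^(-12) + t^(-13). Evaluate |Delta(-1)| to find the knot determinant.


Step 1: The polynomial has 27 terms with alternating signs, exponents from 13 down to -13.
Step 2: Substitute t = -1. The i-th term has coefficient (-1)^i and exponent (m-i),
  so its value is (-1)^i * (-1)^(m-i) = (-1)^m = -1 for every i.
Step 3: All 27 terms equal -1, so Delta(-1) = 27 * (-1) = -27
Step 4: |Delta(-1)| = 27

27


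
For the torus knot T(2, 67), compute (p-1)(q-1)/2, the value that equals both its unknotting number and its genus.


For a torus knot T(p,q), both the unknotting number and genus equal (p-1)(q-1)/2.
= (2-1)(67-1)/2
= 1*66/2
= 66/2 = 33

33


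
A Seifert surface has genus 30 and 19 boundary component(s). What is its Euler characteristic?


chi = 2 - 2g - b
= 2 - 2*30 - 19
= 2 - 60 - 19 = -77

-77


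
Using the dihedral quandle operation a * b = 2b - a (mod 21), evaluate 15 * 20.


15 * 20 = 2*20 - 15 mod 21
= 40 - 15 mod 21
= 25 mod 21 = 4

4


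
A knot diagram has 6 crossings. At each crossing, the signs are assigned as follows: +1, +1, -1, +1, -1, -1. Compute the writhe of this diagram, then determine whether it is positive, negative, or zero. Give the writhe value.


Step 1: Count positive crossings (+1).
Positive crossings: 3
Step 2: Count negative crossings (-1).
Negative crossings: 3
Step 3: Writhe = (positive) - (negative)
w = 3 - 3 = 0
Step 4: |w| = 0, and w is zero

0


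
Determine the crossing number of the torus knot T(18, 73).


For a torus knot T(p, q) with gcd(p,q)=1,
the crossing number is min(p*(q-1), q*(p-1)).
p*(q-1) = 18*72 = 1296
q*(p-1) = 73*17 = 1241
min(1296, 1241) = 1241

1241


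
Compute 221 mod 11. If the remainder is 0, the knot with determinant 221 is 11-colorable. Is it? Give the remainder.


Step 1: A knot is p-colorable if and only if p divides its determinant.
Step 2: Compute 221 mod 11.
221 = 20 * 11 + 1
Step 3: 221 mod 11 = 1
Step 4: The knot is 11-colorable: no

1


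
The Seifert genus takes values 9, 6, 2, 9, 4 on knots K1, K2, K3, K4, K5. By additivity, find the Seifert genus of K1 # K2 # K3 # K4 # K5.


The Seifert genus is additive under connected sum.
Seifert genus(K1 # K2 # K3 # K4 # K5) = (9) + (6) + (2) + (9) + (4)
= 30

30


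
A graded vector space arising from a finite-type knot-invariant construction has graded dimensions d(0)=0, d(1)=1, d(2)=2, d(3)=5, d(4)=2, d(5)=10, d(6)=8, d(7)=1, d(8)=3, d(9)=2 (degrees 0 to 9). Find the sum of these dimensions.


Total dimension = d(0) + d(1) + ... + d(9)
= 0 + 1 + 2 + 5 + 2 + 10 + 8 + 1 + 3 + 2
= 34

34


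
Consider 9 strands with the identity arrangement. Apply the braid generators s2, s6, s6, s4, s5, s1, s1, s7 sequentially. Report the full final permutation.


Starting with identity [1, 2, 3, 4, 5, 6, 7, 8, 9].
Apply generators in sequence:
  After s2: [1, 3, 2, 4, 5, 6, 7, 8, 9]
  After s6: [1, 3, 2, 4, 5, 7, 6, 8, 9]
  After s6: [1, 3, 2, 4, 5, 6, 7, 8, 9]
  After s4: [1, 3, 2, 5, 4, 6, 7, 8, 9]
  After s5: [1, 3, 2, 5, 6, 4, 7, 8, 9]
  After s1: [3, 1, 2, 5, 6, 4, 7, 8, 9]
  After s1: [1, 3, 2, 5, 6, 4, 7, 8, 9]
  After s7: [1, 3, 2, 5, 6, 4, 8, 7, 9]
Final permutation: [1, 3, 2, 5, 6, 4, 8, 7, 9]

[1, 3, 2, 5, 6, 4, 8, 7, 9]


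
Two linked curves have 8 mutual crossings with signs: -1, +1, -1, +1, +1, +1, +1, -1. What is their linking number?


Step 1: Count positive crossings: 5
Step 2: Count negative crossings: 3
Step 3: Sum of signs = 5 - 3 = 2
Step 4: Linking number = sum/2 = 2/2 = 1

1


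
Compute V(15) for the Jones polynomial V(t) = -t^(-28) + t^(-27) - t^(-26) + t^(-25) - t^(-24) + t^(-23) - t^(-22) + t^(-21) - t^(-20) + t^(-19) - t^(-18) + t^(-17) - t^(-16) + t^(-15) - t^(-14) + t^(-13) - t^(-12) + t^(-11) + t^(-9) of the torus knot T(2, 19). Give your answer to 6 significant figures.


Substituting t = 15 into V(t) = -t^(-28) + t^(-27) - t^(-26) + t^(-25) - t^(-24) + t^(-23) - t^(-22) + t^(-21) - t^(-20) + t^(-19) - t^(-18) + t^(-17) - t^(-16) + t^(-15) - t^(-14) + t^(-13) - t^(-12) + t^(-11) + t^(-9):
  (-)t^(-28) = -1.1734e-33
  (+)t^(-27) = 1.76009e-32
  (-)t^(-26) = -2.64014e-31
  (+)t^(-25) = 3.96021e-30
  (-)t^(-24) = -5.94032e-29
  (+)t^(-23) = 8.91048e-28
  (-)t^(-22) = -1.33657e-26
  (+)t^(-21) = 2.00486e-25
  (-)t^(-20) = -3.00729e-24
  (+)t^(-19) = 4.51093e-23
  (-)t^(-18) = -6.76639e-22
  (+)t^(-17) = 1.01496e-20
  (-)t^(-16) = -1.52244e-19
  (+)t^(-15) = 2.28366e-18
  (-)t^(-14) = -3.42549e-17
  (+)t^(-13) = 5.13823e-16
  (-)t^(-12) = -7.70735e-15
  (+)t^(-11) = 1.1561e-13
  (+)t^(-9) = 2.60123e-11
Sum = (-1.1734e-33) + (1.76009e-32) + (-2.64014e-31) + (3.96021e-30) + (-5.94032e-29) + (8.91048e-28) + (-1.33657e-26) + (2.00486e-25) + (-3.00729e-24) + (4.51093e-23) + (-6.76639e-22) + (1.01496e-20) + (-1.52244e-19) + (2.28366e-18) + (-3.42549e-17) + (5.13823e-16) + (-7.70735e-15) + (1.1561e-13) + (2.60123e-11)
= 2.612067944e-11
Rounded to 6 significant figures: 2.61207e-11

2.61207e-11


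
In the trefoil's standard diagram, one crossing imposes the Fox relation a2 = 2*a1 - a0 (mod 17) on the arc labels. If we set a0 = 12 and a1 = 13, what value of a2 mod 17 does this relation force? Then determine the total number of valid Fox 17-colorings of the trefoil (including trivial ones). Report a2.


Step 1: Apply the given crossing relation 2*a1 - a0 - a2 = 0 (mod 17).
  a2 = 2*a1 - a0 mod 17
  a2 = 2*13 - 12 mod 17
  a2 = 26 - 12 mod 17
  a2 = 14 mod 17 = 14
Step 2: The trefoil has determinant 3.
  Number of Fox p-colorings (p prime) is p^2 if p = 3, else p.
  Since 17 does not divide 3, only trivial (constant) colorings exist.
  (So the trial a0 = 12, a1 = 13 with a0 != a1 does NOT extend to a valid coloring of the whole trefoil: the other two crossing relations require 3*(a1 - a0) = 0 (mod 17), which fails.)
  Total colorings = 17
Step 3: a2 = 14, total Fox 17-colorings = 17

14


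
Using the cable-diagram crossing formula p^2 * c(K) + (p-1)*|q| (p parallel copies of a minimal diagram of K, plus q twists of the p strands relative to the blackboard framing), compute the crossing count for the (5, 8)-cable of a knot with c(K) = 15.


Step 1: Each of the c(K) crossings of the companion diagram becomes p*p = p^2 crossings among the p parallel strands, and each of the |q| twists s_1 s_2 ... s_(p-1) adds (p-1) crossings.
  Crossings = p^2 * c(K) + (p-1)*|q|
Step 2: = 5^2 * 15 + (5-1)*8
Step 3: = 25*15 + 4*8
Step 4: = 375 + 32 = 407

407


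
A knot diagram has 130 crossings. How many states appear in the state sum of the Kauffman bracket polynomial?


Each crossing contributes 2 choices (A-smoothing or B-smoothing).
Total states = 2^130 = 1361129467683753853853498429727072845824

1361129467683753853853498429727072845824


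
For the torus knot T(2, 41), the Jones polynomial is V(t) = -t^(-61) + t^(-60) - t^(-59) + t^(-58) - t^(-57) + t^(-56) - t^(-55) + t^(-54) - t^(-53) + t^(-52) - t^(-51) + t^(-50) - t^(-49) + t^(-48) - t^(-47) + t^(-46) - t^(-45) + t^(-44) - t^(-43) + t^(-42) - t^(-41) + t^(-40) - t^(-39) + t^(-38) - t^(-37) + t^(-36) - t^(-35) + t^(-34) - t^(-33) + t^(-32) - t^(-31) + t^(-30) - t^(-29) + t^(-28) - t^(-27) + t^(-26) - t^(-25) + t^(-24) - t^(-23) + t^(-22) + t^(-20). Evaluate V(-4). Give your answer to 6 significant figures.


Substituting t = -4 into V(t) = -t^(-61) + t^(-60) - t^(-59) + t^(-58) - t^(-57) + t^(-56) - t^(-55) + t^(-54) - t^(-53) + t^(-52) - t^(-51) + t^(-50) - t^(-49) + t^(-48) - t^(-47) + t^(-46) - t^(-45) + t^(-44) - t^(-43) + t^(-42) - t^(-41) + t^(-40) - t^(-39) + t^(-38) - t^(-37) + t^(-36) - t^(-35) + t^(-34) - t^(-33) + t^(-32) - t^(-31) + t^(-30) - t^(-29) + t^(-28) - t^(-27) + t^(-26) - t^(-25) + t^(-24) - t^(-23) + t^(-22) + t^(-20):
  (-)t^(-61) = 1.88079e-37
  (+)t^(-60) = 7.52316e-37
  (-)t^(-59) = 3.00927e-36
  (+)t^(-58) = 1.20371e-35
  (-)t^(-57) = 4.81482e-35
  (+)t^(-56) = 1.92593e-34
  (-)t^(-55) = 7.70372e-34
  (+)t^(-54) = 3.08149e-33
  (-)t^(-53) = 1.2326e-32
  (+)t^(-52) = 4.93038e-32
  (-)t^(-51) = 1.97215e-31
  (+)t^(-50) = 7.88861e-31
  (-)t^(-49) = 3.15544e-30
  (+)t^(-48) = 1.26218e-29
  (-)t^(-47) = 5.04871e-29
  (+)t^(-46) = 2.01948e-28
  (-)t^(-45) = 8.07794e-28
  (+)t^(-44) = 3.23117e-27
  (-)t^(-43) = 1.29247e-26
  (+)t^(-42) = 5.16988e-26
  (-)t^(-41) = 2.06795e-25
  (+)t^(-40) = 8.27181e-25
  (-)t^(-39) = 3.30872e-24
  (+)t^(-38) = 1.32349e-23
  (-)t^(-37) = 5.29396e-23
  (+)t^(-36) = 2.11758e-22
  (-)t^(-35) = 8.47033e-22
  (+)t^(-34) = 3.38813e-21
  (-)t^(-33) = 1.35525e-20
  (+)t^(-32) = 5.42101e-20
  (-)t^(-31) = 2.1684e-19
  (+)t^(-30) = 8.67362e-19
  (-)t^(-29) = 3.46945e-18
  (+)t^(-28) = 1.38778e-17
  (-)t^(-27) = 5.55112e-17
  (+)t^(-26) = 2.22045e-16
  (-)t^(-25) = 8.88178e-16
  (+)t^(-24) = 3.55271e-15
  (-)t^(-23) = 1.42109e-14
  (+)t^(-22) = 5.68434e-14
  (+)t^(-20) = 9.09495e-13
Sum = (1.88079e-37) + (7.52316e-37) + (3.00927e-36) + (1.20371e-35) + (4.81482e-35) + (1.92593e-34) + (7.70372e-34) + (3.08149e-33) + (1.2326e-32) + (4.93038e-32) + (1.97215e-31) + (7.88861e-31) + (3.15544e-30) + (1.26218e-29) + (5.04871e-29) + (2.01948e-28) + (8.07794e-28) + (3.23117e-27) + (1.29247e-26) + (5.16988e-26) + (2.06795e-25) + (8.27181e-25) + (3.30872e-24) + (1.32349e-23) + (5.29396e-23) + (2.11758e-22) + (8.47033e-22) + (3.38813e-21) + (1.35525e-20) + (5.42101e-20) + (2.1684e-19) + (8.67362e-19) + (3.46945e-18) + (1.38778e-17) + (5.55112e-17) + (2.22045e-16) + (8.88178e-16) + (3.55271e-15) + (1.42109e-14) + (5.68434e-14) + (9.09495e-13)
= 9.852859269e-13
Rounded to 6 significant figures: 9.85286e-13

9.85286e-13


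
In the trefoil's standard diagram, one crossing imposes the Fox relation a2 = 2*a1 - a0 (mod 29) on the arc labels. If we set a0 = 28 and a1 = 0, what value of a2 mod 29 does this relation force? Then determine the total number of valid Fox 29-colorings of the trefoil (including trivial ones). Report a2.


Step 1: Apply the given crossing relation 2*a1 - a0 - a2 = 0 (mod 29).
  a2 = 2*a1 - a0 mod 29
  a2 = 2*0 - 28 mod 29
  a2 = 0 - 28 mod 29
  a2 = -28 mod 29 = 1
Step 2: The trefoil has determinant 3.
  Number of Fox p-colorings (p prime) is p^2 if p = 3, else p.
  Since 29 does not divide 3, only trivial (constant) colorings exist.
  (So the trial a0 = 28, a1 = 0 with a0 != a1 does NOT extend to a valid coloring of the whole trefoil: the other two crossing relations require 3*(a1 - a0) = 0 (mod 29), which fails.)
  Total colorings = 29
Step 3: a2 = 1, total Fox 29-colorings = 29

1


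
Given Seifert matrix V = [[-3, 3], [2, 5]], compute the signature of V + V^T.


Step 1: V + V^T = [[-6, 5], [5, 10]]
Step 2: trace = 4, det = -85
Step 3: Discriminant = 4^2 - 4*(-85) = 356
Step 4: Eigenvalues: 11.434, -7.43398
Step 5: Signature = (# positive eigenvalues) - (# negative eigenvalues) = 0

0


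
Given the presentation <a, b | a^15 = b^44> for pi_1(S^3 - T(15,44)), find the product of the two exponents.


The relation is a^15 = b^44.
Product of exponents = 15 * 44
= 660

660


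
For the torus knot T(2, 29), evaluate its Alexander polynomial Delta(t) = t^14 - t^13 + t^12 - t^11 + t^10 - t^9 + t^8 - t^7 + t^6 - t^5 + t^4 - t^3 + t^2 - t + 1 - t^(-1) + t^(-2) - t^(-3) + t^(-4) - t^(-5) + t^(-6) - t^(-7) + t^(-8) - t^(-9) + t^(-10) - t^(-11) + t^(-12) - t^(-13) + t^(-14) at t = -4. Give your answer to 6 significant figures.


Substituting t = -4 into Delta(t) = t^14 - t^13 + t^12 - t^11 + t^10 - t^9 + t^8 - t^7 + t^6 - t^5 + t^4 - t^3 + t^2 - t + 1 - t^(-1) + t^(-2) - t^(-3) + t^(-4) - t^(-5) + t^(-6) - t^(-7) + t^(-8) - t^(-9) + t^(-10) - t^(-11) + t^(-12) - t^(-13) + t^(-14):
Term values: (268435456) + (67108864) + (16777216) + (4194304) + (1048576) + (262144) + (65536) + (16384) + (4096) + (1024) + (256) + (64) + (16) + (4) + (1) + (0.25) + (0.0625) + (0.015625) + (0.00390625) + (0.000976562) + (0.000244141) + (6.10352e-05) + (1.52588e-05) + (3.8147e-06) + (9.53674e-07) + (2.38419e-07) + (5.96046e-08) + (1.49012e-08) + (3.72529e-09)
Sum = 357913941.3
Rounded to 6 significant figures: 3.57914e+08

3.57914e+08


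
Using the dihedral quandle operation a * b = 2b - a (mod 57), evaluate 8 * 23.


8 * 23 = 2*23 - 8 mod 57
= 46 - 8 mod 57
= 38 mod 57 = 38

38


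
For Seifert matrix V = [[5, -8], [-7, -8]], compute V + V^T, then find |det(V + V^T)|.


Step 1: Form V + V^T where V = [[5, -8], [-7, -8]]
  V^T = [[5, -7], [-8, -8]]
  V + V^T = [[10, -15], [-15, -16]]
Step 2: det(V + V^T) = 10*(-16) - (-15)*(-15)
  = -160 - 225 = -385
Step 3: Knot determinant = |det(V + V^T)| = |-385| = 385

385


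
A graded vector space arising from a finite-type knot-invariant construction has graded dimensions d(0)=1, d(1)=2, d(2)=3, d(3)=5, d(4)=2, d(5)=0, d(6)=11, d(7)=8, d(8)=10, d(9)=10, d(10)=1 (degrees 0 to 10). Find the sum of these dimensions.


Total dimension = d(0) + d(1) + ... + d(10)
= 1 + 2 + 3 + 5 + 2 + 0 + 11 + 8 + 10 + 10 + 1
= 53

53


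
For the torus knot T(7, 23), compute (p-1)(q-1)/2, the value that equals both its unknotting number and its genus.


For a torus knot T(p,q), both the unknotting number and genus equal (p-1)(q-1)/2.
= (7-1)(23-1)/2
= 6*22/2
= 132/2 = 66

66


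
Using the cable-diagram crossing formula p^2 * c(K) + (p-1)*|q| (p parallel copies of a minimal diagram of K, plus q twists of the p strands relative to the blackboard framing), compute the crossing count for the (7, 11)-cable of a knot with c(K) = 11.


Step 1: Each of the c(K) crossings of the companion diagram becomes p*p = p^2 crossings among the p parallel strands, and each of the |q| twists s_1 s_2 ... s_(p-1) adds (p-1) crossings.
  Crossings = p^2 * c(K) + (p-1)*|q|
Step 2: = 7^2 * 11 + (7-1)*11
Step 3: = 49*11 + 6*11
Step 4: = 539 + 66 = 605

605


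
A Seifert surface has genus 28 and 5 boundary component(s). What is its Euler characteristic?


chi = 2 - 2g - b
= 2 - 2*28 - 5
= 2 - 56 - 5 = -59

-59


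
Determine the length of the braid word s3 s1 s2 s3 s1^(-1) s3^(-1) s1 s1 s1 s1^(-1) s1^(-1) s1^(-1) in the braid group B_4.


The word length counts the number of generators (including inverses).
Listing each generator: s3, s1, s2, s3, s1^(-1), s3^(-1), s1, s1, s1, s1^(-1), s1^(-1), s1^(-1)
There are 12 generators in this braid word.

12


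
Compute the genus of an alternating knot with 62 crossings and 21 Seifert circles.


For alternating knots, g = (c - s + 1)/2.
= (62 - 21 + 1)/2
= 42/2 = 21

21


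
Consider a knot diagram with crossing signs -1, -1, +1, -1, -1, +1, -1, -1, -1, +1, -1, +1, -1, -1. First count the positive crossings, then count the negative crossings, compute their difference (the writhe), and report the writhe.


Step 1: Count positive crossings (+1).
Positive crossings: 4
Step 2: Count negative crossings (-1).
Negative crossings: 10
Step 3: Writhe = (positive) - (negative)
w = 4 - 10 = -6
Step 4: |w| = 6, and w is negative

-6


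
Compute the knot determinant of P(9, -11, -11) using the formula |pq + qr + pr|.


Step 1: Compute pq + qr + pr.
pq = 9*(-11) = -99
qr = (-11)*(-11) = 121
pr = 9*(-11) = -99
pq + qr + pr = -99 + 121 + (-99) = -77
Step 2: Take absolute value.
det(P(9,-11,-11)) = |-77| = 77

77


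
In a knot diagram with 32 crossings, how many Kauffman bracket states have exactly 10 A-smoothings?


We choose which 10 of 32 crossings get A-smoothings.
C(32, 10) = 32! / (10! * 22!)
= 64512240

64512240


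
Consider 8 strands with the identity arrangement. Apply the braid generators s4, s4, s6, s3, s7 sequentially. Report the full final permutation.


Starting with identity [1, 2, 3, 4, 5, 6, 7, 8].
Apply generators in sequence:
  After s4: [1, 2, 3, 5, 4, 6, 7, 8]
  After s4: [1, 2, 3, 4, 5, 6, 7, 8]
  After s6: [1, 2, 3, 4, 5, 7, 6, 8]
  After s3: [1, 2, 4, 3, 5, 7, 6, 8]
  After s7: [1, 2, 4, 3, 5, 7, 8, 6]
Final permutation: [1, 2, 4, 3, 5, 7, 8, 6]

[1, 2, 4, 3, 5, 7, 8, 6]


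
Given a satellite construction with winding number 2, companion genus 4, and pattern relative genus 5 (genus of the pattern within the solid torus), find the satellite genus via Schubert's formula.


Schubert: g(satellite) = g_rel(pattern) + |winding| * g(companion),
where g_rel(pattern) is the genus of the pattern relative to the solid torus.
= 5 + 2 * 4
= 5 + 8 = 13

13


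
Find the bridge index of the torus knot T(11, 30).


The bridge number of T(p,q) is min(p,q).
min(11, 30) = 11

11


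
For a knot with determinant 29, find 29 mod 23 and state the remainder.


Step 1: A knot is p-colorable if and only if p divides its determinant.
Step 2: Compute 29 mod 23.
29 = 1 * 23 + 6
Step 3: 29 mod 23 = 6
Step 4: The knot is 23-colorable: no

6


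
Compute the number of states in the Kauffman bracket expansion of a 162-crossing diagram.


Each crossing contributes 2 choices (A-smoothing or B-smoothing).
Total states = 2^162 = 5846006549323611672814739330865132078623730171904

5846006549323611672814739330865132078623730171904


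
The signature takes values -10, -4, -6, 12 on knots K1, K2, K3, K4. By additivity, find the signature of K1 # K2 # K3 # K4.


The signature is additive under connected sum.
signature(K1 # K2 # K3 # K4) = (-10) + (-4) + (-6) + (12)
= -8

-8


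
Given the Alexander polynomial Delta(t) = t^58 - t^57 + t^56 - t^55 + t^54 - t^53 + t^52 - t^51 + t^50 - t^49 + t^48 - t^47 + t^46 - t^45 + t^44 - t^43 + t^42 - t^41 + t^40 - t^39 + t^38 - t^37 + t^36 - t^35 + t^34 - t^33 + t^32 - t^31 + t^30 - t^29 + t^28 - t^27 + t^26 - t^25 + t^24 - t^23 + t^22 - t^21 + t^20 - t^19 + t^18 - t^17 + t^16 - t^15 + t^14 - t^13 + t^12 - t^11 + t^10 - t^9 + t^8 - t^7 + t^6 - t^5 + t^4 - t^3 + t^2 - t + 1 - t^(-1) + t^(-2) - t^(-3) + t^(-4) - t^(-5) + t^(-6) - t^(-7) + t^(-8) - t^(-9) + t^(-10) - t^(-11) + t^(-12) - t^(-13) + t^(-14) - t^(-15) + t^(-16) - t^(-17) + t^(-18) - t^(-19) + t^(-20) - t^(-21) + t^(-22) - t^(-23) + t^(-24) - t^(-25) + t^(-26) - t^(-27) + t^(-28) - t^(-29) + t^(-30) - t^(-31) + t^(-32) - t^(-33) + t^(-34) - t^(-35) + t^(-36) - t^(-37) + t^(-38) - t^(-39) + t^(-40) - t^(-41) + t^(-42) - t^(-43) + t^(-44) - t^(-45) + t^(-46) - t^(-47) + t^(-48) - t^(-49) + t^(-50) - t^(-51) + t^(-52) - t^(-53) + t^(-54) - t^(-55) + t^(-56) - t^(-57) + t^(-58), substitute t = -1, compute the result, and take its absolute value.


Step 1: The polynomial has 117 terms with alternating signs, exponents from 58 down to -58.
Step 2: Substitute t = -1. The i-th term has coefficient (-1)^i and exponent (m-i),
  so its value is (-1)^i * (-1)^(m-i) = (-1)^m = 1 for every i.
Step 3: All 117 terms equal 1, so Delta(-1) = 117 * (1) = 117
Step 4: |Delta(-1)| = 117

117


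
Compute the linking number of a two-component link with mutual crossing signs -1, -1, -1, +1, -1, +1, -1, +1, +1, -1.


Step 1: Count positive crossings: 4
Step 2: Count negative crossings: 6
Step 3: Sum of signs = 4 - 6 = -2
Step 4: Linking number = sum/2 = -2/2 = -1

-1


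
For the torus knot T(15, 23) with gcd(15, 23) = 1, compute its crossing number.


For a torus knot T(p, q) with gcd(p,q)=1,
the crossing number is min(p*(q-1), q*(p-1)).
p*(q-1) = 15*22 = 330
q*(p-1) = 23*14 = 322
min(330, 322) = 322

322


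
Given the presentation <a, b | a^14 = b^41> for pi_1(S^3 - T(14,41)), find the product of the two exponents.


The relation is a^14 = b^41.
Product of exponents = 14 * 41
= 574

574


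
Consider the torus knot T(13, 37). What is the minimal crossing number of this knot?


For a torus knot T(p, q) with gcd(p,q)=1,
the crossing number is min(p*(q-1), q*(p-1)).
p*(q-1) = 13*36 = 468
q*(p-1) = 37*12 = 444
min(468, 444) = 444

444


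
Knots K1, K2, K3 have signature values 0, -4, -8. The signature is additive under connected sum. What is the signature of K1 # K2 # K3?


The signature is additive under connected sum.
signature(K1 # K2 # K3) = (0) + (-4) + (-8)
= -12

-12


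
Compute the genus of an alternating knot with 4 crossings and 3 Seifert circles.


For alternating knots, g = (c - s + 1)/2.
= (4 - 3 + 1)/2
= 2/2 = 1

1


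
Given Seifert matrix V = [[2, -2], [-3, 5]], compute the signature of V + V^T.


Step 1: V + V^T = [[4, -5], [-5, 10]]
Step 2: trace = 14, det = 15
Step 3: Discriminant = 14^2 - 4*15 = 136
Step 4: Eigenvalues: 12.831, 1.16905
Step 5: Signature = (# positive eigenvalues) - (# negative eigenvalues) = 2

2


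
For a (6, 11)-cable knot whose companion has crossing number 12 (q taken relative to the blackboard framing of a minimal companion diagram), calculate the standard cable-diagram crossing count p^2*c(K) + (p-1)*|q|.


Step 1: Each of the c(K) crossings of the companion diagram becomes p*p = p^2 crossings among the p parallel strands, and each of the |q| twists s_1 s_2 ... s_(p-1) adds (p-1) crossings.
  Crossings = p^2 * c(K) + (p-1)*|q|
Step 2: = 6^2 * 12 + (6-1)*11
Step 3: = 36*12 + 5*11
Step 4: = 432 + 55 = 487

487
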